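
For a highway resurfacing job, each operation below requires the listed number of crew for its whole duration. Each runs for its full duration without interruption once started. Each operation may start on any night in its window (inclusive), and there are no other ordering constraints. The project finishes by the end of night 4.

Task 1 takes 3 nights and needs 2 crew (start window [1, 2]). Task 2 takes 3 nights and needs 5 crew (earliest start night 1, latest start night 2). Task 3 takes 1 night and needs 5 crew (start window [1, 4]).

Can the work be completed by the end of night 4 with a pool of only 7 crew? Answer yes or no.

Schedule Task 1@1, Task 2@1, Task 3@4: n1:7  n2:7  n3:7  n4:5 — peak 7 ≤ 7.

yes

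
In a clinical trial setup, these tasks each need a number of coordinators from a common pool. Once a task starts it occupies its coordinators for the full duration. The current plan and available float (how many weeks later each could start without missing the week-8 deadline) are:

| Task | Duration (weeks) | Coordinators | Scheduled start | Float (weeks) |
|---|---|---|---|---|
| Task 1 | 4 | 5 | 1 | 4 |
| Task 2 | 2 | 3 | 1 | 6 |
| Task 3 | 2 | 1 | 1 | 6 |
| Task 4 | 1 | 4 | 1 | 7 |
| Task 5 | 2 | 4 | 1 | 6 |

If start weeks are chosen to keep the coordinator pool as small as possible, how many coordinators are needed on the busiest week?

7

Early-start (Task 1@1, Task 2@1, Task 3@1, Task 4@1, Task 5@1) gives peak 17: w1:17  w2:13  w3:5  w4:5  w5:0  w6:0  w7:0  w8:0.
Shift Task 2→5, Task 4→5, Task 5→6.
Schedule Task 1@1, Task 2@5, Task 3@1, Task 4@5, Task 5@6: w1:6  w2:6  w3:5  w4:5  w5:7  w6:7  w7:4  w8:0 — peak 7.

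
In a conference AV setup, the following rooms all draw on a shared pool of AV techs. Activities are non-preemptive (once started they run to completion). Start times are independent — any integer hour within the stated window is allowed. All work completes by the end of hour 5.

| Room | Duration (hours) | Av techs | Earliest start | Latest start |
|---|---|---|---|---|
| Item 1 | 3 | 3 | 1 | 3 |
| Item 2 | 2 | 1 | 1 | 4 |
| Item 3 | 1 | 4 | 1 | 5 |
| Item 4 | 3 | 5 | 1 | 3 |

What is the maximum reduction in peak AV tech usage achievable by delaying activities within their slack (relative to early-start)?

5

Early-start peak: h1:13  h2:9  h3:8  h4:0  h5:0 ⇒ 13.
Leveled (Item 1@1, Item 2@1, Item 3@1, Item 4@3): h1:8  h2:4  h3:8  h4:5  h5:5 ⇒ 8.
Reduction 13 − 8 = 5.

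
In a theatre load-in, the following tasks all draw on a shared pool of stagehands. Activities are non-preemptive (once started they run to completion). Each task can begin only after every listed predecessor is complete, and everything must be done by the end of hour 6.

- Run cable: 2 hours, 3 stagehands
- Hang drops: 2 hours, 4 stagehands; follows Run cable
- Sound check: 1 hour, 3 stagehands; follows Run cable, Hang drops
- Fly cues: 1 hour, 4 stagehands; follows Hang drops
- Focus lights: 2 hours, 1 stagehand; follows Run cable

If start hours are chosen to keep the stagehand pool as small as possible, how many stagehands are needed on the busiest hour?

Early-start (Run cable@1, Hang drops@3, Sound check@5, Fly cues@5, Focus lights@3) gives peak 7: h1:3  h2:3  h3:5  h4:5  h5:7  h6:0.
Shift Fly cues→6.
Schedule Run cable@1, Hang drops@3, Sound check@5, Fly cues@6, Focus lights@3: h1:3  h2:3  h3:5  h4:5  h5:3  h6:4 — peak 5.
No arrangement of the 17 feasible schedules does better.

5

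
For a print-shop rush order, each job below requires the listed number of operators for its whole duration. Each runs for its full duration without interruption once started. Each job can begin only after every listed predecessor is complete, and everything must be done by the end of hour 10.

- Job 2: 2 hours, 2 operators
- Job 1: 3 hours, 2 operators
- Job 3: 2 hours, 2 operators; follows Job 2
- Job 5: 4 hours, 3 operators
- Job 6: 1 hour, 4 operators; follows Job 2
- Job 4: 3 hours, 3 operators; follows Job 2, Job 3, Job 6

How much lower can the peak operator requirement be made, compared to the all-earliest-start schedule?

6

Early-start peak: h1:7  h2:7  h3:11  h4:5  h5:3  h6:3  h7:3  h8:0  h9:0  h10:0 ⇒ 11.
Leveled (Job 2@1, Job 1@1, Job 3@4, Job 5@3, Job 6@7, Job 4@8): h1:4  h2:4  h3:5  h4:5  h5:5  h6:3  h7:4  h8:3  h9:3  h10:3 ⇒ 5.
Reduction 11 − 5 = 6.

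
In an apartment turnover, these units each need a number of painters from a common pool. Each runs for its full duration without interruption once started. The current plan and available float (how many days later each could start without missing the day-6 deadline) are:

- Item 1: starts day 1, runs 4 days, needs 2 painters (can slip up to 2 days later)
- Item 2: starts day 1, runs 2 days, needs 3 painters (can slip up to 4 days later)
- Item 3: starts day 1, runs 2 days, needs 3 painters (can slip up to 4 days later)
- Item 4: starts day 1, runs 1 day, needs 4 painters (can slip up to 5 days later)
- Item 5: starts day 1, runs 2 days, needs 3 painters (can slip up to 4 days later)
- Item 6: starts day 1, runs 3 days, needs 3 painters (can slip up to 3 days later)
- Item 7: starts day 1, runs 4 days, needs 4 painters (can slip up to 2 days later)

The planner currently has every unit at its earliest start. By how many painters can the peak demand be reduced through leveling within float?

Early-start peak: d1:22  d2:18  d3:9  d4:6  d5:0  d6:0 ⇒ 22.
Leveled (Item 1@1, Item 2@1, Item 3@1, Item 4@3, Item 5@5, Item 6@4, Item 7@3): d1:8  d2:8  d3:10  d4:9  d5:10  d6:10 ⇒ 10.
Reduction 22 − 10 = 12.

12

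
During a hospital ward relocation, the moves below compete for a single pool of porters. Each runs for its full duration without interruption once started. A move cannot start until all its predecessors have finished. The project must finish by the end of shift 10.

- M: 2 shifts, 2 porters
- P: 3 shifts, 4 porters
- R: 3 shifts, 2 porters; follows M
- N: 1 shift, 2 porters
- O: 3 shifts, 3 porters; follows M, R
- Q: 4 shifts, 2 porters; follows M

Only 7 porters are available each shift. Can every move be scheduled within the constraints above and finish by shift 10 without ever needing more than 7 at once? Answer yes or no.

Schedule M@1, P@1, R@3, N@4, O@6, Q@4: s1:6  s2:6  s3:6  s4:6  s5:4  s6:5  s7:5  s8:3  s9:0  s10:0 — peak 6 ≤ 7.

yes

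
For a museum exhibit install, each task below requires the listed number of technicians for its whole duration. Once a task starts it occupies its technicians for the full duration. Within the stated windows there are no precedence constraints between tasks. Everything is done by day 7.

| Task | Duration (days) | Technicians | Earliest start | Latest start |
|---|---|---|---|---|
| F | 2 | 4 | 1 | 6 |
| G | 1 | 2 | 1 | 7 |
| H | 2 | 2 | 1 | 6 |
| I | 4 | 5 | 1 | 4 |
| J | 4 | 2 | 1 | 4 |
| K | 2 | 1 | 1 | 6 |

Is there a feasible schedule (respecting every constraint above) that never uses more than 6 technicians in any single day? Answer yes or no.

Total technician-days = 44; over 7 days the average is 44/7 > 6, so some day must exceed 6.

no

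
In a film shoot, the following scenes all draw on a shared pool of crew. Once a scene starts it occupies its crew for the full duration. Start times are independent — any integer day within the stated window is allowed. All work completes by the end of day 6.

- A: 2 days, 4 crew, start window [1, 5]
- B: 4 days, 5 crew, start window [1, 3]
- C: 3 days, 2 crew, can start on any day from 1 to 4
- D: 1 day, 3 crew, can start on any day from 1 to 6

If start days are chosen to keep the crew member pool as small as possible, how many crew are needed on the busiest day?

7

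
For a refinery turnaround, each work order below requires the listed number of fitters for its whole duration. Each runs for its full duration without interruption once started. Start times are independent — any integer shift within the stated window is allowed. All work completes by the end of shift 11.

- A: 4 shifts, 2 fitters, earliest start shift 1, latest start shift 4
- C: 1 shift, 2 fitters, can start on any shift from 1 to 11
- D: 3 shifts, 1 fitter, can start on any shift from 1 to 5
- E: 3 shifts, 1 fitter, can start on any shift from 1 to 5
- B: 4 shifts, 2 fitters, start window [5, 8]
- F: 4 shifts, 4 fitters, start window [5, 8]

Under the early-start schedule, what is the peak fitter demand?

Early-start schedule: A@1, C@1, D@1, E@1, B@5, F@5.
Load per shift: shift 1: 6, shift 2: 4, shift 3: 4, shift 4: 2, shift 5: 6, shift 6: 6, shift 7: 6, shift 8: 6, shift 9: 0, shift 10: 0, shift 11: 0.
Peak is 6.

6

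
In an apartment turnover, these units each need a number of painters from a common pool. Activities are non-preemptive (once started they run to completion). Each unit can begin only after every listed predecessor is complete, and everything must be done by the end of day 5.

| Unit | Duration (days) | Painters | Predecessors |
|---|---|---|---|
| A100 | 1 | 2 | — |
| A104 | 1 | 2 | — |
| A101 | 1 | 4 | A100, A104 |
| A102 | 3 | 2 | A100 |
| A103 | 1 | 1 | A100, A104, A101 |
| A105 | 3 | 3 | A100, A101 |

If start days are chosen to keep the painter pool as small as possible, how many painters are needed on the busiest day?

6

Schedule A100@1, A104@1, A101@2, A102@2, A103@3, A105@3: d1:4  d2:6  d3:6  d4:5  d5:3 — peak 6.
No arrangement of the 6 feasible schedules does better.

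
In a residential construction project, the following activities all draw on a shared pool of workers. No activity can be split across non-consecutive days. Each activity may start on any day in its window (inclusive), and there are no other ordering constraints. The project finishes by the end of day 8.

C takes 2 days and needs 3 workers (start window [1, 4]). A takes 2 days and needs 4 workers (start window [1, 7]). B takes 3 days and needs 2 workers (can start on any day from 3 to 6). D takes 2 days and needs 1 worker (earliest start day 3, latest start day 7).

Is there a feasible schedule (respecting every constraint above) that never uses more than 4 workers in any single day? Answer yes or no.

yes

Schedule C@1, A@3, B@5, D@5: d1:3  d2:3  d3:4  d4:4  d5:3  d6:3  d7:2  d8:0 — peak 4 ≤ 4.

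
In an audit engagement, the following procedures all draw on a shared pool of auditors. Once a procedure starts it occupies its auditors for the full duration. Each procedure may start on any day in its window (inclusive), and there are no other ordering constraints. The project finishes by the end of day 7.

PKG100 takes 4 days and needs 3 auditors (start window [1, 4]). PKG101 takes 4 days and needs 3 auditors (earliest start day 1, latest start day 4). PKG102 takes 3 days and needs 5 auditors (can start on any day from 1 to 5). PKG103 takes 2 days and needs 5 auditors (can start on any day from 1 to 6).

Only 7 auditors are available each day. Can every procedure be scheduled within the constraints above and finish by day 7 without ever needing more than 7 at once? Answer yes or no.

no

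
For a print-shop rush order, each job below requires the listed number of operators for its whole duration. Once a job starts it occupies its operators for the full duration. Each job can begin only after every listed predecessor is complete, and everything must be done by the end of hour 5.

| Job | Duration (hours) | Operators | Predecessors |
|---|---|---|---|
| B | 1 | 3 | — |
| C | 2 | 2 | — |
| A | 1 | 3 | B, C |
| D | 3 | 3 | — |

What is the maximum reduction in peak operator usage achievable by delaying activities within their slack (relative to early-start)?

Early-start peak: h1:8  h2:5  h3:6  h4:0  h5:0 ⇒ 8.
Leveled (B@1, C@1, A@5, D@2): h1:5  h2:5  h3:3  h4:3  h5:3 ⇒ 5.
Reduction 8 − 5 = 3.

3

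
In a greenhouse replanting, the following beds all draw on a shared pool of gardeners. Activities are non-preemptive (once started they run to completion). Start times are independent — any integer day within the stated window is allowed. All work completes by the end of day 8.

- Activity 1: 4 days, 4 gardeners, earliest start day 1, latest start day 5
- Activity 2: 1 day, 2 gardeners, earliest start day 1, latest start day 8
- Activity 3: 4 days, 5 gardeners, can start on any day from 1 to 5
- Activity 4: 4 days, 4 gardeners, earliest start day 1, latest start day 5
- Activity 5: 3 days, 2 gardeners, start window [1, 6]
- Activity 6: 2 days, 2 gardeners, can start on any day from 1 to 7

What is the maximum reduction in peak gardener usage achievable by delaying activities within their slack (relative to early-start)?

Early-start peak: d1:19  d2:17  d3:15  d4:13  d5:0  d6:0  d7:0  d8:0 ⇒ 19.
Leveled (Activity 1@1, Activity 2@1, Activity 3@2, Activity 4@5, Activity 5@6, Activity 6@6): d1:6  d2:9  d3:9  d4:9  d5:9  d6:8  d7:8  d8:6 ⇒ 9.
Reduction 19 − 9 = 10.

10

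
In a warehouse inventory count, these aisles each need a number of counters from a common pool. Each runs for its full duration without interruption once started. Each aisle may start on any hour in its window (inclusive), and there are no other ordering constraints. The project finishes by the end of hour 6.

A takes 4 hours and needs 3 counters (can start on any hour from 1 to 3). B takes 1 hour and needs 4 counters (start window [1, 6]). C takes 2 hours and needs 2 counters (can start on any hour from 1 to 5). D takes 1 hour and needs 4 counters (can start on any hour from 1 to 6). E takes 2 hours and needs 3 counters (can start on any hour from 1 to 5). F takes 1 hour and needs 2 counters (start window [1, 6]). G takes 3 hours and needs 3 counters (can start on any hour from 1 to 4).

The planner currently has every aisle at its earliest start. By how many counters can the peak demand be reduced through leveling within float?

Early-start peak: h1:21  h2:11  h3:6  h4:3  h5:0  h6:0 ⇒ 21.
Leveled (A@1, B@1, C@2, D@5, E@2, F@4, G@4): h1:7  h2:8  h3:8  h4:8  h5:7  h6:3 ⇒ 8.
Reduction 21 − 8 = 13.

13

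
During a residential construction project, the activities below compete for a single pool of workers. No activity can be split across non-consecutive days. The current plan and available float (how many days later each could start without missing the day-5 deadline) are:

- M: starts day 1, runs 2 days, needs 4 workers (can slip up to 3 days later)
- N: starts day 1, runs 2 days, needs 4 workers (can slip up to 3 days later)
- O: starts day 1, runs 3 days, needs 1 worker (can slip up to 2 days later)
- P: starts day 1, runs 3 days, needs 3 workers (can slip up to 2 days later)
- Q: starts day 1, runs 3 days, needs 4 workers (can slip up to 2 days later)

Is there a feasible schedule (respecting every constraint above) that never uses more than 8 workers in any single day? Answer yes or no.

Schedule M@1, N@1, O@3, P@3, Q@3: d1:8  d2:8  d3:8  d4:8  d5:8 — peak 8 ≤ 8.

yes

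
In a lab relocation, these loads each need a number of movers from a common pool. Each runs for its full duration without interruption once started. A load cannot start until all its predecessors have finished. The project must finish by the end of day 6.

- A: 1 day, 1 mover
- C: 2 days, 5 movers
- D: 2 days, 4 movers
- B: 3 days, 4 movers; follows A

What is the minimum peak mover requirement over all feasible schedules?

8

Early-start (A@1, C@1, D@1, B@2) gives peak 13: d1:10  d2:13  d3:4  d4:4  d5:0  d6:0.
Shift D→3, B→3.
Schedule A@1, C@1, D@3, B@3: d1:6  d2:5  d3:8  d4:8  d5:4  d6:0 — peak 8.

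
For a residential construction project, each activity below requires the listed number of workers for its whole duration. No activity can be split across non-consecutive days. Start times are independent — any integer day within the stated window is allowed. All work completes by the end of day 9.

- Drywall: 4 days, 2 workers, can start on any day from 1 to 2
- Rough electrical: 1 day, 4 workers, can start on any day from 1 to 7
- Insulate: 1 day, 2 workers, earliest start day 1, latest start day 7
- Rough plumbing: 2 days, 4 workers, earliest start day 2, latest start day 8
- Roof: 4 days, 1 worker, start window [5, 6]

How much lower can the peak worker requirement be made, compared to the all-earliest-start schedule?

3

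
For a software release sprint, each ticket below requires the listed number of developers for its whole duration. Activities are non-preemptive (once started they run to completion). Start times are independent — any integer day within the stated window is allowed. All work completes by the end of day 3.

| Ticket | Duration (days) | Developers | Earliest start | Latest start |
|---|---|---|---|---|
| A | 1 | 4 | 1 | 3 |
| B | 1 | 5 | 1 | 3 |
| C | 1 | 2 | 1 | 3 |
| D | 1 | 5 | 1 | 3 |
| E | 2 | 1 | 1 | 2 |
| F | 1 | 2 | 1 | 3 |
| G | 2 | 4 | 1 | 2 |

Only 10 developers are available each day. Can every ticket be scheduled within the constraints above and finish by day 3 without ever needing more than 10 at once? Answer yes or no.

yes

Schedule A@1, B@1, C@2, D@3, E@1, F@2, G@2: d1:10  d2:9  d3:9 — peak 10 ≤ 10.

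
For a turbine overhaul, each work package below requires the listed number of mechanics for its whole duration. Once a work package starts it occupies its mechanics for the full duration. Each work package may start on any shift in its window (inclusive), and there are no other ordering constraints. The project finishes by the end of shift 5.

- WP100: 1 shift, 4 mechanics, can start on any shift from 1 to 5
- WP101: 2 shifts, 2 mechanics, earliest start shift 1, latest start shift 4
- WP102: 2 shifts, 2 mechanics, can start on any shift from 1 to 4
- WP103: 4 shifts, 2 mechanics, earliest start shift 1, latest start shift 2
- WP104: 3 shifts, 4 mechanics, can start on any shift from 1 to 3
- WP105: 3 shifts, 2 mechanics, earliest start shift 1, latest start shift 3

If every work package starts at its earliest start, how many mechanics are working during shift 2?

12

At early start, shift 2 has: WP101, WP102, WP103, WP104, WP105.
Demand: 2 + 2 + 2 + 4 + 2 = 12.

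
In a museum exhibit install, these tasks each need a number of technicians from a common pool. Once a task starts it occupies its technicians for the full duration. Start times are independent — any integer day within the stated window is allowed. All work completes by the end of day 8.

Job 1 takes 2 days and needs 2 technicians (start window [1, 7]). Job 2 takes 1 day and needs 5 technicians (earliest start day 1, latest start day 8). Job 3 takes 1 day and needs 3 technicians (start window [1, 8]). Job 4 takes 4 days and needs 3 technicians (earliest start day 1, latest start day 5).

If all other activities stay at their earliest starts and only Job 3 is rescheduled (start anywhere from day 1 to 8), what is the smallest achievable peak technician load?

10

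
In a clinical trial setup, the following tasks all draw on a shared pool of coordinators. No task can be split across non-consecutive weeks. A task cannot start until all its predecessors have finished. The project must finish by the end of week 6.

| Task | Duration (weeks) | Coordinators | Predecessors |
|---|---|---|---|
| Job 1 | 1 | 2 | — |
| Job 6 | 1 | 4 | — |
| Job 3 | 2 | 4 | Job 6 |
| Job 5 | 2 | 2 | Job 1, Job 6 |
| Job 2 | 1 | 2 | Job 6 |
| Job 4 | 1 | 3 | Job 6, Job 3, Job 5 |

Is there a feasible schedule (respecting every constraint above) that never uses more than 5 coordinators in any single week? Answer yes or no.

The minimum achievable peak is 6; 5 < 6, so no feasible schedule stays within the cap.

no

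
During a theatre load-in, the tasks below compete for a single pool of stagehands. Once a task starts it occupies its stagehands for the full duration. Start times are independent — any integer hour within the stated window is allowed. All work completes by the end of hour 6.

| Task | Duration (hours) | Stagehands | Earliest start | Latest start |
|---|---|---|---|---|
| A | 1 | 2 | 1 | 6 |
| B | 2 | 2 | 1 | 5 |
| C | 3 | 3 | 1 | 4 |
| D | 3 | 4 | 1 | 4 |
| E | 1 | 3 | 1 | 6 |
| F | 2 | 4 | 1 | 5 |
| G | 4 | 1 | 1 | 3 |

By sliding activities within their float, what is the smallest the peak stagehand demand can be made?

Early-start (A@1, B@1, C@1, D@1, E@1, F@1, G@1) gives peak 19: h1:19  h2:14  h3:8  h4:1  h5:0  h6:0.
Shift B→2, C→4, E→4, F→5.
Schedule A@1, B@2, C@4, D@1, E@4, F@5, G@1: h1:7  h2:7  h3:7  h4:7  h5:7  h6:7 — peak 7.
Total stagehand-hours = 42 over 6 hours ⇒ peak ≥ ⌈42/6⌉ = 7, so 7 is optimal.

7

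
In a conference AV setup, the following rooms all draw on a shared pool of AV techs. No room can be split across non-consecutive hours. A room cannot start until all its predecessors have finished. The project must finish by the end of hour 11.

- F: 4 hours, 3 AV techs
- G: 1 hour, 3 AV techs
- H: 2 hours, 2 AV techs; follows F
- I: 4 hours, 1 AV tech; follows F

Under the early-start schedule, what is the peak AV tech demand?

6

Early-start schedule: F@1, G@1, H@5, I@5.
Load per hour: hour 1: 6, hour 2: 3, hour 3: 3, hour 4: 3, hour 5: 3, hour 6: 3, hour 7: 1, hour 8: 1, hour 9: 0, hour 10: 0, hour 11: 0.
Peak is 6.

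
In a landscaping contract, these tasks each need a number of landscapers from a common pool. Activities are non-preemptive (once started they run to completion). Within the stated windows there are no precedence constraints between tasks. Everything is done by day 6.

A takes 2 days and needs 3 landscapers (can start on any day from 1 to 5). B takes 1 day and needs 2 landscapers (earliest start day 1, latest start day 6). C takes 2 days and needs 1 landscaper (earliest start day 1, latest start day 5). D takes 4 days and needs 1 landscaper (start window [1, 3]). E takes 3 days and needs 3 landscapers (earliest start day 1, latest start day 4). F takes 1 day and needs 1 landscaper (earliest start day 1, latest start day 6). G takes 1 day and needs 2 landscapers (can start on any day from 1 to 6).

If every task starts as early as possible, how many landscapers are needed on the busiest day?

13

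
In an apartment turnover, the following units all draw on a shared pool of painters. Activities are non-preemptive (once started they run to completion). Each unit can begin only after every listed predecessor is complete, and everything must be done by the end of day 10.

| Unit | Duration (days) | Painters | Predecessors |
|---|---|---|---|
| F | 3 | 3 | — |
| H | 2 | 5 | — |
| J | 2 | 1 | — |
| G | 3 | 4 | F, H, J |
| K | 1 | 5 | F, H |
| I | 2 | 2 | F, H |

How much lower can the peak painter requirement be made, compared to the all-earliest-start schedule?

5

Early-start peak: d1:9  d2:9  d3:3  d4:11  d5:6  d6:4  d7:0  d8:0  d9:0  d10:0 ⇒ 11.
Leveled (F@1, H@4, J@1, G@6, K@9, I@6): d1:4  d2:4  d3:3  d4:5  d5:5  d6:6  d7:6  d8:4  d9:5  d10:0 ⇒ 6.
Reduction 11 − 6 = 5.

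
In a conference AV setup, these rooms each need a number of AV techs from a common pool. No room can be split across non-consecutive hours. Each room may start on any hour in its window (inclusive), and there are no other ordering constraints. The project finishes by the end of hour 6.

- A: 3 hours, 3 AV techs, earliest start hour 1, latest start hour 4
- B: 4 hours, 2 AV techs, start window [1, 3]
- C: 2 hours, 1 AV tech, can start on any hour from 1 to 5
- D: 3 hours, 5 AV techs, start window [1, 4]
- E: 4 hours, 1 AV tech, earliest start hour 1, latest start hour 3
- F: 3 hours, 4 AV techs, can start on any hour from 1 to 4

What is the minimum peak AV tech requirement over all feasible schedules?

Early-start (A@1, B@1, C@1, D@1, E@1, F@1) gives peak 16: h1:16  h2:16  h3:15  h4:3  h5:0  h6:0.
Shift D→4, E→3.
Schedule A@1, B@1, C@1, D@4, E@3, F@1: h1:10  h2:10  h3:10  h4:8  h5:6  h6:6 — peak 10.

10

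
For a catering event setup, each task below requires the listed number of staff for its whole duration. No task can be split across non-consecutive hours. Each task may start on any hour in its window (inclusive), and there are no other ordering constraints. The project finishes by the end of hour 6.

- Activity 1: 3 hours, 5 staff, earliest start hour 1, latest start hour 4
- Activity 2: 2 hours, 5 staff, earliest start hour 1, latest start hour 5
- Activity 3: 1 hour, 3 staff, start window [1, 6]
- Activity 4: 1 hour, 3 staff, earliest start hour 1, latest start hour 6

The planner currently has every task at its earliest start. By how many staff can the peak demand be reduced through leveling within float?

Early-start peak: h1:16  h2:10  h3:5  h4:0  h5:0  h6:0 ⇒ 16.
Leveled (Activity 1@1, Activity 2@4, Activity 3@6, Activity 4@6): h1:5  h2:5  h3:5  h4:5  h5:5  h6:6 ⇒ 6.
Reduction 16 − 6 = 10.

10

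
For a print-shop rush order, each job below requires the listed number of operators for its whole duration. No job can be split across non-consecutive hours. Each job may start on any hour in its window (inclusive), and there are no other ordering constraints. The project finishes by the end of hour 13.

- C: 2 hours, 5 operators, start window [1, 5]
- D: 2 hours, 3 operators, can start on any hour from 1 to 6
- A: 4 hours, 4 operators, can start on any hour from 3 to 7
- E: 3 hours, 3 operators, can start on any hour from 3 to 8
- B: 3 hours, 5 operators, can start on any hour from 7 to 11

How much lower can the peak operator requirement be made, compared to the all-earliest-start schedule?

Early-start peak: h1:8  h2:8  h3:7  h4:7  h5:7  h6:4  h7:5  h8:5  h9:5  h10:0  h11:0  h12:0  h13:0 ⇒ 8.
Leveled (C@1, D@3, A@6, E@3, B@10): h1:5  h2:5  h3:6  h4:6  h5:3  h6:4  h7:4  h8:4  h9:4  h10:5  h11:5  h12:5  h13:0 ⇒ 6.
Reduction 8 − 6 = 2.

2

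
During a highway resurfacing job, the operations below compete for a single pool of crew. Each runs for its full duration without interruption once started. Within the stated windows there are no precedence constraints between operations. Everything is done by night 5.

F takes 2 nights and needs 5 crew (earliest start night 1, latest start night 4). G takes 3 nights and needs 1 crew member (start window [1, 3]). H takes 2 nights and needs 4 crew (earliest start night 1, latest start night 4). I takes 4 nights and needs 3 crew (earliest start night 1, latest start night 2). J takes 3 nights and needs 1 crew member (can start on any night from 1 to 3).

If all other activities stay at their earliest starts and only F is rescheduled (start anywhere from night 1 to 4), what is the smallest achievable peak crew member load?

F@1: n1:14  n2:14  n3:5  n4:3  n5:0 → peak 14
F@2: n1:9  n2:14  n3:10  n4:3  n5:0 → peak 14
F@3: n1:9  n2:9  n3:10  n4:8  n5:0 → peak 10
F@4: n1:9  n2:9  n3:5  n4:8  n5:5 → peak 9
Best is F@4, peak 9.

9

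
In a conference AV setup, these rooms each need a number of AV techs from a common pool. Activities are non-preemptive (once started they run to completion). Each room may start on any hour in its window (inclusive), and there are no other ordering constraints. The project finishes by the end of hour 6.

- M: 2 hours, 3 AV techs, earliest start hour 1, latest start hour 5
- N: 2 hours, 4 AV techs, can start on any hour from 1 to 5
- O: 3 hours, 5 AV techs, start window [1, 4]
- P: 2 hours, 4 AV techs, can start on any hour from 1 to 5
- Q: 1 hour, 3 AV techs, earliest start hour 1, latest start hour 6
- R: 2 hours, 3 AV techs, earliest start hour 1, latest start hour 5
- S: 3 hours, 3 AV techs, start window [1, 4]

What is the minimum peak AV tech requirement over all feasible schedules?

Early-start (M@1, N@1, O@1, P@1, Q@1, R@1, S@1) gives peak 25: h1:25  h2:22  h3:8  h4:0  h5:0  h6:0.
Shift O→4, P→3, Q→3, R→5.
Schedule M@1, N@1, O@4, P@3, Q@3, R@5, S@1: h1:10  h2:10  h3:10  h4:9  h5:8  h6:8 — peak 10.
Total AV tech-hours = 55 over 6 hours ⇒ peak ≥ ⌈55/6⌉ = 10, so 10 is optimal.

10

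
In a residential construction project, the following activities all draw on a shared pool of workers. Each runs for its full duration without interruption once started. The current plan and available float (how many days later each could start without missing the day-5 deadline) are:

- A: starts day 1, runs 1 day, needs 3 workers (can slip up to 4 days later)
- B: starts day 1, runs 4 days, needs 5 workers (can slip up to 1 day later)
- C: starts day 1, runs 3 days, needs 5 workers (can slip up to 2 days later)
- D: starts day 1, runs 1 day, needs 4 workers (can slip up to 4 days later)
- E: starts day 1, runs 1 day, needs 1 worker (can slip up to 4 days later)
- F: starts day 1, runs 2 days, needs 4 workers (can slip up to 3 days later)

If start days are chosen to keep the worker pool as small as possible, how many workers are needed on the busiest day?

11

Early-start (A@1, B@1, C@1, D@1, E@1, F@1) gives peak 22: d1:22  d2:14  d3:10  d4:5  d5:0.
Shift B→2, C→3, E→2.
Schedule A@1, B@2, C@3, D@1, E@2, F@1: d1:11  d2:10  d3:10  d4:10  d5:10 — peak 11.
Total worker-days = 51 over 5 days ⇒ peak ≥ ⌈51/5⌉ = 11, so 11 is optimal.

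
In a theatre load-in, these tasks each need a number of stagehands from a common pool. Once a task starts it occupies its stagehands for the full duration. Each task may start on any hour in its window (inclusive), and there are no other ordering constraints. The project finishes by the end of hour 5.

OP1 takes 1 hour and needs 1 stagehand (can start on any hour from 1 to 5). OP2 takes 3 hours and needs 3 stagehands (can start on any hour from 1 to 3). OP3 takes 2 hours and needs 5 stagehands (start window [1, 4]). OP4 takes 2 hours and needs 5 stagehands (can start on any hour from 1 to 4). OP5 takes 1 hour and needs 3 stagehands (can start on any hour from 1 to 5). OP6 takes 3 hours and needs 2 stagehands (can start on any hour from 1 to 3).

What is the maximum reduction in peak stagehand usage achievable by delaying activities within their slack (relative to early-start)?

11

Early-start peak: h1:19  h2:15  h3:5  h4:0  h5:0 ⇒ 19.
Leveled (OP1@1, OP2@3, OP3@1, OP4@4, OP5@3, OP6@1): h1:8  h2:7  h3:8  h4:8  h5:8 ⇒ 8.
Reduction 19 − 8 = 11.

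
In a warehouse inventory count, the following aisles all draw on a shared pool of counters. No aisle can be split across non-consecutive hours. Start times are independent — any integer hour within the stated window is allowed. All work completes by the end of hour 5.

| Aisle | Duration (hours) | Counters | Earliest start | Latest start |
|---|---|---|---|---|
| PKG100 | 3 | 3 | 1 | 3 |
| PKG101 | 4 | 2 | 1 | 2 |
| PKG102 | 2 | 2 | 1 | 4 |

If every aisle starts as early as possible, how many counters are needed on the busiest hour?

7

Early-start schedule: PKG100@1, PKG101@1, PKG102@1.
Load per hour: hour 1: 7, hour 2: 7, hour 3: 5, hour 4: 2, hour 5: 0.
Peak is 7.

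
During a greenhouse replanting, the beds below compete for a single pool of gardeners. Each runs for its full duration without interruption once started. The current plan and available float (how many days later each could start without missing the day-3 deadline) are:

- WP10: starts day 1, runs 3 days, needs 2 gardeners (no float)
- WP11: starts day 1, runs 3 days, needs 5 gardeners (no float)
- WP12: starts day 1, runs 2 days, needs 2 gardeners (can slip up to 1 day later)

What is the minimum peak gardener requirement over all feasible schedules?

9

Schedule WP10@1, WP11@1, WP12@1: d1:9  d2:9  d3:7 — peak 9.
Total gardener-days = 25 over 3 days ⇒ peak ≥ ⌈25/3⌉ = 9, so 9 is optimal.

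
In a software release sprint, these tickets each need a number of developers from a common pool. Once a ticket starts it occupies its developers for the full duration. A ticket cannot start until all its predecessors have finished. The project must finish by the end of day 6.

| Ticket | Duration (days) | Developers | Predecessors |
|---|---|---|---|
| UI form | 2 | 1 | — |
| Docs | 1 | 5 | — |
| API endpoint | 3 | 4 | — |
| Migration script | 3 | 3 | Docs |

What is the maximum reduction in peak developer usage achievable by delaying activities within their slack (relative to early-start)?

3

Early-start peak: d1:10  d2:8  d3:7  d4:3  d5:0  d6:0 ⇒ 10.
Leveled (UI form@1, Docs@1, API endpoint@2, Migration script@3): d1:6  d2:5  d3:7  d4:7  d5:3  d6:0 ⇒ 7.
Reduction 10 − 7 = 3.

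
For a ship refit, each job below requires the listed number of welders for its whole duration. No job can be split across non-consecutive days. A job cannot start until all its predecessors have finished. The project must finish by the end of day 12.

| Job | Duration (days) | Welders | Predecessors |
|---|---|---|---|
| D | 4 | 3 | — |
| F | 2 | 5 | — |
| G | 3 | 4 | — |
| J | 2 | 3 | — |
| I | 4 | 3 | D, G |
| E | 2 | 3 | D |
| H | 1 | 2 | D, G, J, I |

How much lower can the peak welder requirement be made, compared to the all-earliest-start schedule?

8

Early-start peak: d1:15  d2:15  d3:7  d4:3  d5:6  d6:6  d7:3  d8:3  d9:2  d10:0  d11:0  d12:0 ⇒ 15.
Leveled (D@1, F@5, G@1, J@7, I@7, E@9, H@11): d1:7  d2:7  d3:7  d4:3  d5:5  d6:5  d7:6  d8:6  d9:6  d10:6  d11:2  d12:0 ⇒ 7.
Reduction 15 − 7 = 8.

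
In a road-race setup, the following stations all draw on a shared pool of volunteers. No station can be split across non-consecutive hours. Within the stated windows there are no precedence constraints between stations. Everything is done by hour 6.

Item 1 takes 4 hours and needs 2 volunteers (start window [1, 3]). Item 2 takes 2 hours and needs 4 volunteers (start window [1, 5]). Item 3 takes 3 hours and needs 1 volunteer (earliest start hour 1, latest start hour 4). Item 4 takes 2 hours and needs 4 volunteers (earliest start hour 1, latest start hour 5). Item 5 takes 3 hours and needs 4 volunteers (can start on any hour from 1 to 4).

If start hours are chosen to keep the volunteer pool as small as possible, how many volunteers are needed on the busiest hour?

8

Early-start (Item 1@1, Item 2@1, Item 3@1, Item 4@1, Item 5@1) gives peak 15: h1:15  h2:15  h3:7  h4:2  h5:0  h6:0.
Shift Item 4→5, Item 5→3.
Schedule Item 1@1, Item 2@1, Item 3@1, Item 4@5, Item 5@3: h1:7  h2:7  h3:7  h4:6  h5:8  h6:4 — peak 8.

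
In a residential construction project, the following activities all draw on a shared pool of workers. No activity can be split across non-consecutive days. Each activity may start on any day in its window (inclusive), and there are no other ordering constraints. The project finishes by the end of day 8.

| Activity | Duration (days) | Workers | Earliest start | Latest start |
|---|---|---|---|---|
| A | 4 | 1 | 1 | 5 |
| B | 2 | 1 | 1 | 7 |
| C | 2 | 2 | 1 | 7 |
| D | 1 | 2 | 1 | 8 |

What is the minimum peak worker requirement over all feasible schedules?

Early-start (A@1, B@1, C@1, D@1) gives peak 6: d1:6  d2:4  d3:1  d4:1  d5:0  d6:0  d7:0  d8:0.
Shift C→5, D→7.
Schedule A@1, B@1, C@5, D@7: d1:2  d2:2  d3:1  d4:1  d5:2  d6:2  d7:2  d8:0 — peak 2.
Total worker-days = 12 over 8 days ⇒ peak ≥ ⌈12/8⌉ = 2, so 2 is optimal.

2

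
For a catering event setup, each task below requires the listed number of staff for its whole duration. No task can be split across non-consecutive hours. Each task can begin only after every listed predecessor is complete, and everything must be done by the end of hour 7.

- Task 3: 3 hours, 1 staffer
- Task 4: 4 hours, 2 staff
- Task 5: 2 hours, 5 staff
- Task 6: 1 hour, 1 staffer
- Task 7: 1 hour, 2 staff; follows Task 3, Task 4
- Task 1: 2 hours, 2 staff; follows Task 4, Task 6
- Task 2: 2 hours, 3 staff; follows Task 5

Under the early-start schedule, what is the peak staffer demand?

Early-start schedule: Task 3@1, Task 4@1, Task 5@1, Task 6@1, Task 7@5, Task 1@5, Task 2@3.
Load per hour: hour 1: 9, hour 2: 8, hour 3: 6, hour 4: 5, hour 5: 4, hour 6: 2, hour 7: 0.
Peak is 9.

9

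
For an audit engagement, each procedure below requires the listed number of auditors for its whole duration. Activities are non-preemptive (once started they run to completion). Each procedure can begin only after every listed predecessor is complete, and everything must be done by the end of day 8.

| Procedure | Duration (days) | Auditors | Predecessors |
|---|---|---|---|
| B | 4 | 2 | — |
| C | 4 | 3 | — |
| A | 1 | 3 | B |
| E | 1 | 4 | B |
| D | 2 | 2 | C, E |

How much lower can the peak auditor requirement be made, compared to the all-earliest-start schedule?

2

Early-start peak: d1:5  d2:5  d3:5  d4:5  d5:7  d6:2  d7:2  d8:0 ⇒ 7.
Leveled (B@1, C@1, A@5, E@6, D@7): d1:5  d2:5  d3:5  d4:5  d5:3  d6:4  d7:2  d8:2 ⇒ 5.
Reduction 7 − 5 = 2.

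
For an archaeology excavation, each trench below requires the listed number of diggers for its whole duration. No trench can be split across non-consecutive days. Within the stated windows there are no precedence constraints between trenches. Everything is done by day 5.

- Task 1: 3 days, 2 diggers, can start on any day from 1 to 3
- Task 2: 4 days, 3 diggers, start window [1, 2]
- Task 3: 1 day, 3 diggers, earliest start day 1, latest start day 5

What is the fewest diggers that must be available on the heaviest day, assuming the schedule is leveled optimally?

Early-start (Task 1@1, Task 2@1, Task 3@1) gives peak 8: d1:8  d2:5  d3:5  d4:3  d5:0.
Shift Task 3→5.
Schedule Task 1@1, Task 2@1, Task 3@5: d1:5  d2:5  d3:5  d4:3  d5:3 — peak 5.
Total digger-days = 21 over 5 days ⇒ peak ≥ ⌈21/5⌉ = 5, so 5 is optimal.

5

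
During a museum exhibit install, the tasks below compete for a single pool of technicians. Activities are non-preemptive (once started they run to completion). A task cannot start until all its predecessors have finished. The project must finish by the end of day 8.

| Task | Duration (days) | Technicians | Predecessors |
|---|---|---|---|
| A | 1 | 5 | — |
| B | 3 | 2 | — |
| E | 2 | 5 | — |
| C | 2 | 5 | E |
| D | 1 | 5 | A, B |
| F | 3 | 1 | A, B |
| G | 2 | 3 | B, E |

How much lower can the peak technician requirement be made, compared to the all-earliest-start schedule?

7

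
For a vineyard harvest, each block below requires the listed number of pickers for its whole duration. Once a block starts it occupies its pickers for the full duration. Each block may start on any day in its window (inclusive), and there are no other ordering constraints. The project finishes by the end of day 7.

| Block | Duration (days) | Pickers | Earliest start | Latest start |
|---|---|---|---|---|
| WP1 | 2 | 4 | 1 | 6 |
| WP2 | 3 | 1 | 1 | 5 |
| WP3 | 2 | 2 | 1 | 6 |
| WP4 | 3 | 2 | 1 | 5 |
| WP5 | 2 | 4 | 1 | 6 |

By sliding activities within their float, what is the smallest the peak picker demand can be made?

Early-start (WP1@1, WP2@1, WP3@1, WP4@1, WP5@1) gives peak 13: d1:13  d2:13  d3:3  d4:0  d5:0  d6:0  d7:0.
Shift WP3→3, WP4→3, WP5→6.
Schedule WP1@1, WP2@1, WP3@3, WP4@3, WP5@6: d1:5  d2:5  d3:5  d4:4  d5:2  d6:4  d7:4 — peak 5.
Total picker-days = 29 over 7 days ⇒ peak ≥ ⌈29/7⌉ = 5, so 5 is optimal.

5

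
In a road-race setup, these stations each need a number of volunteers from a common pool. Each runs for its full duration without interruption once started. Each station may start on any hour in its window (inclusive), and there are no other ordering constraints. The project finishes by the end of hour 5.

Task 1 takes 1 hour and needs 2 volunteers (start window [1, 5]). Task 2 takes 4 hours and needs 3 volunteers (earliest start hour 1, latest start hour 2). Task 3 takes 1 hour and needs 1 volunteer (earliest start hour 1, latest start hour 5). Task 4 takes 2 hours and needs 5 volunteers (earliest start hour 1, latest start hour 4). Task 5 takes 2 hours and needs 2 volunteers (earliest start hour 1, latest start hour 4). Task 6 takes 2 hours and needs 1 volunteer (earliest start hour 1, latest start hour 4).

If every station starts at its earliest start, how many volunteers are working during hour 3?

3

At early start, hour 3 has: Task 2.
Demand: 3 = 3.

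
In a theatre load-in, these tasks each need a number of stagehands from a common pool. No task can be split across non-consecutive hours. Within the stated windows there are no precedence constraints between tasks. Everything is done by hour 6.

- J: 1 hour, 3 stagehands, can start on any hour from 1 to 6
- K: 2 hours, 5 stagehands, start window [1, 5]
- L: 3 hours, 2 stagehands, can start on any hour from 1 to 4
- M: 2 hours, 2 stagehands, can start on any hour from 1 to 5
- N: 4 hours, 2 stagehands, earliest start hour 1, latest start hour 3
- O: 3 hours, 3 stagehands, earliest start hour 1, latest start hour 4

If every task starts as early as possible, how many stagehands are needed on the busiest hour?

17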